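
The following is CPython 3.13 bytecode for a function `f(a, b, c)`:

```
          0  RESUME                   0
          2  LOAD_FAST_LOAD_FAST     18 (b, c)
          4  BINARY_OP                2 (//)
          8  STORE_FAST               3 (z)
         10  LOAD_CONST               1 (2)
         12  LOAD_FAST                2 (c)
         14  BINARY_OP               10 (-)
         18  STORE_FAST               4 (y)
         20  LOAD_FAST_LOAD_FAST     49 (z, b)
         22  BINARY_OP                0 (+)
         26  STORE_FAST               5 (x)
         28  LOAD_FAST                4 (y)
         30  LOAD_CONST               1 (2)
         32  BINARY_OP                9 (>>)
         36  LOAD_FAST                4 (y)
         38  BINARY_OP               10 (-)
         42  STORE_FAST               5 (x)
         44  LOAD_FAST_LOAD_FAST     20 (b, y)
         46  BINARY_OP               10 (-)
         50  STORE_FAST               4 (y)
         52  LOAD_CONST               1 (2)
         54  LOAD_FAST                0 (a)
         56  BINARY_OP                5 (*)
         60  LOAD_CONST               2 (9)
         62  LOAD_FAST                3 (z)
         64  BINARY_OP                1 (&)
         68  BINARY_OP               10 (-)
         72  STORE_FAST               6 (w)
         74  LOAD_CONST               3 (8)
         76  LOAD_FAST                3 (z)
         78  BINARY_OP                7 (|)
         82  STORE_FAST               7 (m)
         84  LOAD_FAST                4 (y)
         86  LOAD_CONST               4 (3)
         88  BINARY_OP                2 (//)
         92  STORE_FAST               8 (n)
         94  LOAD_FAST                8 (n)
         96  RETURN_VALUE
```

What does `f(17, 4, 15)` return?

LOAD_FAST_LOAD_FAST b,c → push 4,15. Stack: [4, 15]
BINARY_OP // → 4 // 15 = 0. Stack: [0]
STORE_FAST z → z=0. Stack: []
LOAD_CONST → push 2. Stack: [2]
LOAD_FAST c → push 15. Stack: [2, 15]
BINARY_OP - → 2 - 15 = -13. Stack: [-13]
STORE_FAST y → y=-13. Stack: []
LOAD_FAST_LOAD_FAST z,b → push 0,4. Stack: [0, 4]
BINARY_OP + → 0 + 4 = 4. Stack: [4]
STORE_FAST x → x=4. Stack: []
LOAD_FAST y → push -13. Stack: [-13]
LOAD_CONST → push 2. Stack: [-13, 2]
BINARY_OP >> → -13 >> 2 = -4. Stack: [-4]
LOAD_FAST y → push -13. Stack: [-4, -13]
BINARY_OP - → -4 - -13 = 9. Stack: [9]
STORE_FAST x → x=9. Stack: []
LOAD_FAST_LOAD_FAST b,y → push 4,-13. Stack: [4, -13]
BINARY_OP - → 4 - -13 = 17. Stack: [17]
STORE_FAST y → y=17. Stack: []
LOAD_CONST → push 2. Stack: [2]
LOAD_FAST a → push 17. Stack: [2, 17]
BINARY_OP * → 2 * 17 = 34. Stack: [34]
LOAD_CONST → push 9. Stack: [34, 9]
LOAD_FAST z → push 0. Stack: [34, 9, 0]
BINARY_OP & → 9 & 0 = 0. Stack: [34, 0]
BINARY_OP - → 34 - 0 = 34. Stack: [34]
STORE_FAST w → w=34. Stack: []
LOAD_CONST → push 8. Stack: [8]
LOAD_FAST z → push 0. Stack: [8, 0]
BINARY_OP | → 8 | 0 = 8. Stack: [8]
STORE_FAST m → m=8. Stack: []
LOAD_FAST y → push 17. Stack: [17]
LOAD_CONST → push 3. Stack: [17, 3]
BINARY_OP // → 17 // 3 = 5. Stack: [5]
STORE_FAST n → n=5. Stack: []
LOAD_FAST n → push 5. Stack: [5]
RETURN_VALUE → return 5.

5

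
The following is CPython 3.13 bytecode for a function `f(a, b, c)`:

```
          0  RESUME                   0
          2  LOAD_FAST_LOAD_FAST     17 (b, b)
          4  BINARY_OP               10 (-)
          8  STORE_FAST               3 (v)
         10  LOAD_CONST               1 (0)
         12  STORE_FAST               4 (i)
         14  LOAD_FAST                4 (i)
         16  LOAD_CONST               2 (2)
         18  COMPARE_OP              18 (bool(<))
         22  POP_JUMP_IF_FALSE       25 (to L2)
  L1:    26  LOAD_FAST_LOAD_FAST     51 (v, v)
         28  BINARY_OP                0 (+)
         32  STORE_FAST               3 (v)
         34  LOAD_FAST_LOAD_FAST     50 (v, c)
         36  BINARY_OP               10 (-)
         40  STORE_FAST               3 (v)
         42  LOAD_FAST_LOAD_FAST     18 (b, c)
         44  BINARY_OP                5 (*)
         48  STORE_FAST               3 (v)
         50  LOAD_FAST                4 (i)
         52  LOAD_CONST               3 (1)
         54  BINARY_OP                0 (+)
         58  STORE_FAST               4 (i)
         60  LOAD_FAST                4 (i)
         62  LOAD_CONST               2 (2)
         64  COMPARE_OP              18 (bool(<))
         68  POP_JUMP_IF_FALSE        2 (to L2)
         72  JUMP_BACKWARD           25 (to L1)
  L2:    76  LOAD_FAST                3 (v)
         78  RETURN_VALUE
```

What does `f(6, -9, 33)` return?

-297

LOAD_FAST_LOAD_FAST b,b → push -9,-9. Stack: [-9, -9]
BINARY_OP - → -9 - -9 = 0. Stack: [0]
STORE_FAST v → v=0. Stack: []
LOAD_CONST → push 0. Stack: [0]
STORE_FAST i → i=0. Stack: []
LOAD_FAST i → push 0. Stack: [0]
LOAD_CONST → push 2. Stack: [0, 2]
COMPARE_OP bool(<) → 0 vs 2 = True. Stack: [True]
POP_JUMP_IF_FALSE → pop True; no jump. Stack: []
LOAD_FAST_LOAD_FAST v,v → push 0,0. Stack: [0, 0]
BINARY_OP + → 0 + 0 = 0. Stack: [0]
STORE_FAST v → v=0. Stack: []
LOAD_FAST_LOAD_FAST v,c → push 0,33. Stack: [0, 33]
BINARY_OP - → 0 - 33 = -33. Stack: [-33]
STORE_FAST v → v=-33. Stack: []
LOAD_FAST_LOAD_FAST b,c → push -9,33. Stack: [-9, 33]
BINARY_OP * → -9 * 33 = -297. Stack: [-297]
STORE_FAST v → v=-297. Stack: []
LOAD_FAST i → push 0. Stack: [0]
LOAD_CONST → push 1. Stack: [0, 1]
BINARY_OP + → 0 + 1 = 1. Stack: [1]
STORE_FAST i → i=1. Stack: []
LOAD_FAST i → push 1. Stack: [1]
LOAD_CONST → push 2. Stack: [1, 2]
COMPARE_OP bool(<) → 1 vs 2 = True. Stack: [True]
POP_JUMP_IF_FALSE → pop True; no jump. Stack: []
LOAD_FAST_LOAD_FAST v,v → push -297,-297. Stack: [-297, -297]
BINARY_OP + → -297 + -297 = -594. Stack: [-594]
STORE_FAST v → v=-594. Stack: []
LOAD_FAST_LOAD_FAST v,c → push -594,33. Stack: [-594, 33]
BINARY_OP - → -594 - 33 = -627. Stack: [-627]
STORE_FAST v → v=-627. Stack: []
LOAD_FAST_LOAD_FAST b,c → push -9,33. Stack: [-9, 33]
BINARY_OP * → -9 * 33 = -297. Stack: [-297]
STORE_FAST v → v=-297. Stack: []
LOAD_FAST i → push 1. Stack: [1]
LOAD_CONST → push 1. Stack: [1, 1]
BINARY_OP + → 1 + 1 = 2. Stack: [2]
STORE_FAST i → i=2. Stack: []
LOAD_FAST i → push 2. Stack: [2]
LOAD_CONST → push 2. Stack: [2, 2]
COMPARE_OP bool(<) → 2 vs 2 = False. Stack: [False]
POP_JUMP_IF_FALSE → pop False; jump. Stack: []
LOAD_FAST v → push -297. Stack: [-297]
RETURN_VALUE → return -297.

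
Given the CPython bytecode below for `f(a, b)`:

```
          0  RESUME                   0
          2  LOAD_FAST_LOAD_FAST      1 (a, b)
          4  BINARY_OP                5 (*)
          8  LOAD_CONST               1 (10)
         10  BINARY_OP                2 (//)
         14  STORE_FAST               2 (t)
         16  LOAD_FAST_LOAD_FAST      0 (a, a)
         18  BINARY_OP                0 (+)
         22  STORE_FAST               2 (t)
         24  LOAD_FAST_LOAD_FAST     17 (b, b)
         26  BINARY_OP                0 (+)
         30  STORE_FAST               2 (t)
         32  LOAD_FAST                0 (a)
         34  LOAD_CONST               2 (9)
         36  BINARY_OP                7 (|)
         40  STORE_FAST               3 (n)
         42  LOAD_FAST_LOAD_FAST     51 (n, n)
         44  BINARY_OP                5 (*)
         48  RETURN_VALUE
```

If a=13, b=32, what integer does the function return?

LOAD_FAST_LOAD_FAST a,b → push 13,32. Stack: [13, 32]
BINARY_OP * → 13 * 32 = 416. Stack: [416]
LOAD_CONST → push 10. Stack: [416, 10]
BINARY_OP // → 416 // 10 = 41. Stack: [41]
STORE_FAST t → t=41. Stack: []
LOAD_FAST_LOAD_FAST a,a → push 13,13. Stack: [13, 13]
BINARY_OP + → 13 + 13 = 26. Stack: [26]
STORE_FAST t → t=26. Stack: []
LOAD_FAST_LOAD_FAST b,b → push 32,32. Stack: [32, 32]
BINARY_OP + → 32 + 32 = 64. Stack: [64]
STORE_FAST t → t=64. Stack: []
LOAD_FAST a → push 13. Stack: [13]
LOAD_CONST → push 9. Stack: [13, 9]
BINARY_OP | → 13 | 9 = 13. Stack: [13]
STORE_FAST n → n=13. Stack: []
LOAD_FAST_LOAD_FAST n,n → push 13,13. Stack: [13, 13]
BINARY_OP * → 13 * 13 = 169. Stack: [169]
RETURN_VALUE → return 169.

169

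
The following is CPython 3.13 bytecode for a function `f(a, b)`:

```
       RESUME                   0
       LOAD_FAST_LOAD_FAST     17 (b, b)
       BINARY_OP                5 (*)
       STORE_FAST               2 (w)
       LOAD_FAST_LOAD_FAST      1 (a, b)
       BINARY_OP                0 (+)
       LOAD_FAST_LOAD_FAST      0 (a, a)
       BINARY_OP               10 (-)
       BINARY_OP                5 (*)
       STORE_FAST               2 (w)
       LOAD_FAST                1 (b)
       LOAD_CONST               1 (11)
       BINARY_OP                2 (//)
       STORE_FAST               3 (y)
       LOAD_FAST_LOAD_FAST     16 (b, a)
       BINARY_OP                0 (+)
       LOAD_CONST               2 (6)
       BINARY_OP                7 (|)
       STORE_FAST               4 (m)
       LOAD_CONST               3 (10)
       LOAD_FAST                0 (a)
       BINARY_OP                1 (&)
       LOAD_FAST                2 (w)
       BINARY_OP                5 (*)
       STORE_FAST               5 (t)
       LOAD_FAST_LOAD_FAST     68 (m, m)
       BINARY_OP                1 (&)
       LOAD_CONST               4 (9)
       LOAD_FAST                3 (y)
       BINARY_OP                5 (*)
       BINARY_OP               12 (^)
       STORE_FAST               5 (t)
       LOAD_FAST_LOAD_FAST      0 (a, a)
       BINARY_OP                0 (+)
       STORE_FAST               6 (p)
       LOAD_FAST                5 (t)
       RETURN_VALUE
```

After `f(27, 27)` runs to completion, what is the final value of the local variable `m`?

54

LOAD_FAST_LOAD_FAST b,b → push 27,27. Stack: [27, 27]
BINARY_OP * → 27 * 27 = 729. Stack: [729]
STORE_FAST w → w=729. Stack: []
LOAD_FAST_LOAD_FAST a,b → push 27,27. Stack: [27, 27]
BINARY_OP + → 27 + 27 = 54. Stack: [54]
LOAD_FAST_LOAD_FAST a,a → push 27,27. Stack: [54, 27, 27]
BINARY_OP - → 27 - 27 = 0. Stack: [54, 0]
BINARY_OP * → 54 * 0 = 0. Stack: [0]
STORE_FAST w → w=0. Stack: []
LOAD_FAST b → push 27. Stack: [27]
LOAD_CONST → push 11. Stack: [27, 11]
BINARY_OP // → 27 // 11 = 2. Stack: [2]
STORE_FAST y → y=2. Stack: []
LOAD_FAST_LOAD_FAST b,a → push 27,27. Stack: [27, 27]
BINARY_OP + → 27 + 27 = 54. Stack: [54]
LOAD_CONST → push 6. Stack: [54, 6]
BINARY_OP | → 54 | 6 = 54. Stack: [54]
STORE_FAST m → m=54. Stack: []
LOAD_CONST → push 10. Stack: [10]
LOAD_FAST a → push 27. Stack: [10, 27]
BINARY_OP & → 10 & 27 = 10. Stack: [10]
LOAD_FAST w → push 0. Stack: [10, 0]
BINARY_OP * → 10 * 0 = 0. Stack: [0]
STORE_FAST t → t=0. Stack: []
LOAD_FAST_LOAD_FAST m,m → push 54,54. Stack: [54, 54]
BINARY_OP & → 54 & 54 = 54. Stack: [54]
LOAD_CONST → push 9. Stack: [54, 9]
LOAD_FAST y → push 2. Stack: [54, 9, 2]
BINARY_OP * → 9 * 2 = 18. Stack: [54, 18]
BINARY_OP ^ → 54 ^ 18 = 36. Stack: [36]
STORE_FAST t → t=36. Stack: []
LOAD_FAST_LOAD_FAST a,a → push 27,27. Stack: [27, 27]
BINARY_OP + → 27 + 27 = 54. Stack: [54]
STORE_FAST p → p=54. Stack: []
LOAD_FAST t → push 36. Stack: [36]
RETURN_VALUE → return 36.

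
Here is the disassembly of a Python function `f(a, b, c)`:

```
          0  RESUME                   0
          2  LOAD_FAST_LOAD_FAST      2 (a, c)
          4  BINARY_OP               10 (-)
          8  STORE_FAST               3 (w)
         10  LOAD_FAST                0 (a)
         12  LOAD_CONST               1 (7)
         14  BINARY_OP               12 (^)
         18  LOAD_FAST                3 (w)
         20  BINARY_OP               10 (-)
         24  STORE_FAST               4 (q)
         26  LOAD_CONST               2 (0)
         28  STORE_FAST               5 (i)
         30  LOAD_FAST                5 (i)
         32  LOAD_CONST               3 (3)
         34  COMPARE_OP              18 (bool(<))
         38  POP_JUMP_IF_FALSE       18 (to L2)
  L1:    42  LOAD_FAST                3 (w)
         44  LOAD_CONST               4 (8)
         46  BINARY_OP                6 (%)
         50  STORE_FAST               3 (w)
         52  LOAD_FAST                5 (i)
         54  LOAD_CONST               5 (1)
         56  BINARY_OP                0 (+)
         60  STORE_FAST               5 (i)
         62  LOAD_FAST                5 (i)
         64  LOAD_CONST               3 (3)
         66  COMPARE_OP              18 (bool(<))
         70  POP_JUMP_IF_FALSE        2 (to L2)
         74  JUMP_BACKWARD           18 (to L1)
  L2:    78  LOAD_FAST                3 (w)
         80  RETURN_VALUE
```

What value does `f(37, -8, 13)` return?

0

LOAD_FAST_LOAD_FAST a,c → push 37,13. Stack: [37, 13]
BINARY_OP - → 37 - 13 = 24. Stack: [24]
STORE_FAST w → w=24. Stack: []
LOAD_FAST a → push 37. Stack: [37]
LOAD_CONST → push 7. Stack: [37, 7]
BINARY_OP ^ → 37 ^ 7 = 34. Stack: [34]
LOAD_FAST w → push 24. Stack: [34, 24]
BINARY_OP - → 34 - 24 = 10. Stack: [10]
STORE_FAST q → q=10. Stack: []
LOAD_CONST → push 0. Stack: [0]
STORE_FAST i → i=0. Stack: []
LOAD_FAST i → push 0. Stack: [0]
LOAD_CONST → push 3. Stack: [0, 3]
COMPARE_OP bool(<) → 0 vs 3 = True. Stack: [True]
POP_JUMP_IF_FALSE → pop True; no jump. Stack: []
LOAD_FAST w → push 24. Stack: [24]
LOAD_CONST → push 8. Stack: [24, 8]
BINARY_OP % → 24 % 8 = 0. Stack: [0]
STORE_FAST w → w=0. Stack: []
LOAD_FAST i → push 0. Stack: [0]
LOAD_CONST → push 1. Stack: [0, 1]
BINARY_OP + → 0 + 1 = 1. Stack: [1]
STORE_FAST i → i=1. Stack: []
LOAD_FAST i → push 1. Stack: [1]
LOAD_CONST → push 3. Stack: [1, 3]
COMPARE_OP bool(<) → 1 vs 3 = True. Stack: [True]
POP_JUMP_IF_FALSE → pop True; no jump. Stack: []
LOAD_FAST w → push 0. Stack: [0]
LOAD_CONST → push 8. Stack: [0, 8]
BINARY_OP % → 0 % 8 = 0. Stack: [0]
STORE_FAST w → w=0. Stack: []
LOAD_FAST i → push 1. Stack: [1]
LOAD_CONST → push 1. Stack: [1, 1]
BINARY_OP + → 1 + 1 = 2. Stack: [2]
STORE_FAST i → i=2. Stack: []
LOAD_FAST i → push 2. Stack: [2]
LOAD_CONST → push 3. Stack: [2, 3]
COMPARE_OP bool(<) → 2 vs 3 = True. Stack: [True]
POP_JUMP_IF_FALSE → pop True; no jump. Stack: []
LOAD_FAST w → push 0. Stack: [0]
LOAD_CONST → push 8. Stack: [0, 8]
BINARY_OP % → 0 % 8 = 0. Stack: [0]
STORE_FAST w → w=0. Stack: []
LOAD_FAST i → push 2. Stack: [2]
LOAD_CONST → push 1. Stack: [2, 1]
BINARY_OP + → 2 + 1 = 3. Stack: [3]
STORE_FAST i → i=3. Stack: []
LOAD_FAST i → push 3. Stack: [3]
LOAD_CONST → push 3. Stack: [3, 3]
COMPARE_OP bool(<) → 3 vs 3 = False. Stack: [False]
POP_JUMP_IF_FALSE → pop False; jump. Stack: []
LOAD_FAST w → push 0. Stack: [0]
RETURN_VALUE → return 0.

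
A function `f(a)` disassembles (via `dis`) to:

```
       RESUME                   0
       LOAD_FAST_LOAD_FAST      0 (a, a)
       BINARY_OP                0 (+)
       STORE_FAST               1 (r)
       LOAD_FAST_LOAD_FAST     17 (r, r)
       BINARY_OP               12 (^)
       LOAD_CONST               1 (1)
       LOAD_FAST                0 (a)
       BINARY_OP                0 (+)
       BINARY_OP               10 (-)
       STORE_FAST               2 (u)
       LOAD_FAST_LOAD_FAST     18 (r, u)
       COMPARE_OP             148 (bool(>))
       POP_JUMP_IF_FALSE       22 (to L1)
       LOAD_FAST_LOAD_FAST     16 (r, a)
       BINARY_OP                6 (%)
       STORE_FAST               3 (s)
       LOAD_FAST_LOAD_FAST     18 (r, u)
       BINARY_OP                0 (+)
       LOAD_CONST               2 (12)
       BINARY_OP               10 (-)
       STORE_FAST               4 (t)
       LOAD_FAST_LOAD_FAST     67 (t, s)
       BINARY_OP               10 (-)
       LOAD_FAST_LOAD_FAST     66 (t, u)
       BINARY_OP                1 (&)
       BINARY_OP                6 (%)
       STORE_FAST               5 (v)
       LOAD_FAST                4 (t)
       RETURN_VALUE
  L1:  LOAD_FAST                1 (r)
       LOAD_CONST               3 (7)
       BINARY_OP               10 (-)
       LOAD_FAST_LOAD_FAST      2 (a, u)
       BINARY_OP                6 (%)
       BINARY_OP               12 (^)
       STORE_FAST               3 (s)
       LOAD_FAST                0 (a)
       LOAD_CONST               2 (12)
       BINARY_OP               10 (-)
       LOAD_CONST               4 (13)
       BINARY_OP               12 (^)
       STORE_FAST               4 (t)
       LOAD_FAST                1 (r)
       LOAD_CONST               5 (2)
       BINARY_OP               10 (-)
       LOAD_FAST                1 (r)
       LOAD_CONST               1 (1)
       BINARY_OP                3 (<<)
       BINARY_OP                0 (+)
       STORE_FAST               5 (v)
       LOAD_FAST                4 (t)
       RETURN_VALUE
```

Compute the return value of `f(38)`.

LOAD_FAST_LOAD_FAST a,a → push 38,38. Stack: [38, 38]
BINARY_OP + → 38 + 38 = 76. Stack: [76]
STORE_FAST r → r=76. Stack: []
LOAD_FAST_LOAD_FAST r,r → push 76,76. Stack: [76, 76]
BINARY_OP ^ → 76 ^ 76 = 0. Stack: [0]
LOAD_CONST → push 1. Stack: [0, 1]
LOAD_FAST a → push 38. Stack: [0, 1, 38]
BINARY_OP + → 1 + 38 = 39. Stack: [0, 39]
BINARY_OP - → 0 - 39 = -39. Stack: [-39]
STORE_FAST u → u=-39. Stack: []
LOAD_FAST_LOAD_FAST r,u → push 76,-39. Stack: [76, -39]
COMPARE_OP bool(>) → 76 vs -39 = True. Stack: [True]
POP_JUMP_IF_FALSE → pop True; no jump. Stack: []
LOAD_FAST_LOAD_FAST r,a → push 76,38. Stack: [76, 38]
BINARY_OP % → 76 % 38 = 0. Stack: [0]
STORE_FAST s → s=0. Stack: []
LOAD_FAST_LOAD_FAST r,u → push 76,-39. Stack: [76, -39]
BINARY_OP + → 76 + -39 = 37. Stack: [37]
LOAD_CONST → push 12. Stack: [37, 12]
BINARY_OP - → 37 - 12 = 25. Stack: [25]
STORE_FAST t → t=25. Stack: []
LOAD_FAST_LOAD_FAST t,s → push 25,0. Stack: [25, 0]
BINARY_OP - → 25 - 0 = 25. Stack: [25]
LOAD_FAST_LOAD_FAST t,u → push 25,-39. Stack: [25, 25, -39]
BINARY_OP & → 25 & -39 = 25. Stack: [25, 25]
BINARY_OP % → 25 % 25 = 0. Stack: [0]
STORE_FAST v → v=0. Stack: []
LOAD_FAST t → push 25. Stack: [25]
RETURN_VALUE → return 25.

25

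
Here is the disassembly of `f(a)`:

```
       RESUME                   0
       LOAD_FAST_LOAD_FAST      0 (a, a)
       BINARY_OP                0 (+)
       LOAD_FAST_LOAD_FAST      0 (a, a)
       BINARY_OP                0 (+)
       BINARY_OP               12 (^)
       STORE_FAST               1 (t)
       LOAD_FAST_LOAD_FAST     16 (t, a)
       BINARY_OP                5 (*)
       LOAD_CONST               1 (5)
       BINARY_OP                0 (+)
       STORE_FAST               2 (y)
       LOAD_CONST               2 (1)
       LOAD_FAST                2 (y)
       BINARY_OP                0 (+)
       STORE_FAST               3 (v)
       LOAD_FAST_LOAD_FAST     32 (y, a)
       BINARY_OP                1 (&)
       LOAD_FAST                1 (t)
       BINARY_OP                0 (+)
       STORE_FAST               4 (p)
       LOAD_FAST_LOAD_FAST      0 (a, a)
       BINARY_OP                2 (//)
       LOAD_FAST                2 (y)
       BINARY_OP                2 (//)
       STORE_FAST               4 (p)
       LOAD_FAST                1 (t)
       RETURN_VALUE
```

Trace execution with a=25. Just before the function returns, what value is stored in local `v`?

6

LOAD_FAST_LOAD_FAST a,a → push 25,25. Stack: [25, 25]
BINARY_OP + → 25 + 25 = 50. Stack: [50]
LOAD_FAST_LOAD_FAST a,a → push 25,25. Stack: [50, 25, 25]
BINARY_OP + → 25 + 25 = 50. Stack: [50, 50]
BINARY_OP ^ → 50 ^ 50 = 0. Stack: [0]
STORE_FAST t → t=0. Stack: []
LOAD_FAST_LOAD_FAST t,a → push 0,25. Stack: [0, 25]
BINARY_OP * → 0 * 25 = 0. Stack: [0]
LOAD_CONST → push 5. Stack: [0, 5]
BINARY_OP + → 0 + 5 = 5. Stack: [5]
STORE_FAST y → y=5. Stack: []
LOAD_CONST → push 1. Stack: [1]
LOAD_FAST y → push 5. Stack: [1, 5]
BINARY_OP + → 1 + 5 = 6. Stack: [6]
STORE_FAST v → v=6. Stack: []
LOAD_FAST_LOAD_FAST y,a → push 5,25. Stack: [5, 25]
BINARY_OP & → 5 & 25 = 1. Stack: [1]
LOAD_FAST t → push 0. Stack: [1, 0]
BINARY_OP + → 1 + 0 = 1. Stack: [1]
STORE_FAST p → p=1. Stack: []
LOAD_FAST_LOAD_FAST a,a → push 25,25. Stack: [25, 25]
BINARY_OP // → 25 // 25 = 1. Stack: [1]
LOAD_FAST y → push 5. Stack: [1, 5]
BINARY_OP // → 1 // 5 = 0. Stack: [0]
STORE_FAST p → p=0. Stack: []
LOAD_FAST t → push 0. Stack: [0]
RETURN_VALUE → return 0.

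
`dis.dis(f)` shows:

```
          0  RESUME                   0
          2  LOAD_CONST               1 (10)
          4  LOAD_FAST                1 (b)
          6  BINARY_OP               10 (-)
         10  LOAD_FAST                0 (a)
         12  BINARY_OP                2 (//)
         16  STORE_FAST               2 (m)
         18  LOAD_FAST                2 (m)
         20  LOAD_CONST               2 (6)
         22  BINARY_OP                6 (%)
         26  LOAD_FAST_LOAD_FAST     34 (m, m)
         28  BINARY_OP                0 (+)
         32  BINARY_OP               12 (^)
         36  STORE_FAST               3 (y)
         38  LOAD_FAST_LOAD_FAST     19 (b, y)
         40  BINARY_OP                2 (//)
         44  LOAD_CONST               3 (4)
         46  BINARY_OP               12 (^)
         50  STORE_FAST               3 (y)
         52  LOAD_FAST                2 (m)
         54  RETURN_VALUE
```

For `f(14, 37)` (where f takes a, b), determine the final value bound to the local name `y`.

-1

LOAD_CONST → push 10. Stack: [10]
LOAD_FAST b → push 37. Stack: [10, 37]
BINARY_OP - → 10 - 37 = -27. Stack: [-27]
LOAD_FAST a → push 14. Stack: [-27, 14]
BINARY_OP // → -27 // 14 = -2. Stack: [-2]
STORE_FAST m → m=-2. Stack: []
LOAD_FAST m → push -2. Stack: [-2]
LOAD_CONST → push 6. Stack: [-2, 6]
BINARY_OP % → -2 % 6 = 4. Stack: [4]
LOAD_FAST_LOAD_FAST m,m → push -2,-2. Stack: [4, -2, -2]
BINARY_OP + → -2 + -2 = -4. Stack: [4, -4]
BINARY_OP ^ → 4 ^ -4 = -8. Stack: [-8]
STORE_FAST y → y=-8. Stack: []
LOAD_FAST_LOAD_FAST b,y → push 37,-8. Stack: [37, -8]
BINARY_OP // → 37 // -8 = -5. Stack: [-5]
LOAD_CONST → push 4. Stack: [-5, 4]
BINARY_OP ^ → -5 ^ 4 = -1. Stack: [-1]
STORE_FAST y → y=-1. Stack: []
LOAD_FAST m → push -2. Stack: [-2]
RETURN_VALUE → return -2.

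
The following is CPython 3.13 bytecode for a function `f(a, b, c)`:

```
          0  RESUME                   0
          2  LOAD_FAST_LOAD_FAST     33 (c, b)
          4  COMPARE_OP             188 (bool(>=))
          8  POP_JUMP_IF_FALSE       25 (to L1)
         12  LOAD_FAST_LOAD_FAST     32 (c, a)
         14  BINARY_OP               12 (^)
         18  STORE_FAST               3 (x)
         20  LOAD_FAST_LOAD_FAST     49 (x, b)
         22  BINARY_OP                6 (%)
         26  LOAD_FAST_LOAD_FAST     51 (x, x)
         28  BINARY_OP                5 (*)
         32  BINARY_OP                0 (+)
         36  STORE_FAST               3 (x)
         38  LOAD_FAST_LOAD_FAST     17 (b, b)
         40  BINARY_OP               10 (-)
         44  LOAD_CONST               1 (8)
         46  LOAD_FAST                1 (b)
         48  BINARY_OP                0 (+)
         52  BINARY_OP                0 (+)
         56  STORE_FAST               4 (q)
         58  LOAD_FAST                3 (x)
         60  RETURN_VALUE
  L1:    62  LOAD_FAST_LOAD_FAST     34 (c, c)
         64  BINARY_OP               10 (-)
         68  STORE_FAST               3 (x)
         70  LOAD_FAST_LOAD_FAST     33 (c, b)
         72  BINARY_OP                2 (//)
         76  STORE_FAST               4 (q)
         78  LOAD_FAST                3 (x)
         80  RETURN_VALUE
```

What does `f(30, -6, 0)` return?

900

LOAD_FAST_LOAD_FAST c,b → push 0,-6. Stack: [0, -6]
COMPARE_OP bool(>=) → 0 vs -6 = True. Stack: [True]
POP_JUMP_IF_FALSE → pop True; no jump. Stack: []
LOAD_FAST_LOAD_FAST c,a → push 0,30. Stack: [0, 30]
BINARY_OP ^ → 0 ^ 30 = 30. Stack: [30]
STORE_FAST x → x=30. Stack: []
LOAD_FAST_LOAD_FAST x,b → push 30,-6. Stack: [30, -6]
BINARY_OP % → 30 % -6 = 0. Stack: [0]
LOAD_FAST_LOAD_FAST x,x → push 30,30. Stack: [0, 30, 30]
BINARY_OP * → 30 * 30 = 900. Stack: [0, 900]
BINARY_OP + → 0 + 900 = 900. Stack: [900]
STORE_FAST x → x=900. Stack: []
LOAD_FAST_LOAD_FAST b,b → push -6,-6. Stack: [-6, -6]
BINARY_OP - → -6 - -6 = 0. Stack: [0]
LOAD_CONST → push 8. Stack: [0, 8]
LOAD_FAST b → push -6. Stack: [0, 8, -6]
BINARY_OP + → 8 + -6 = 2. Stack: [0, 2]
BINARY_OP + → 0 + 2 = 2. Stack: [2]
STORE_FAST q → q=2. Stack: []
LOAD_FAST x → push 900. Stack: [900]
RETURN_VALUE → return 900.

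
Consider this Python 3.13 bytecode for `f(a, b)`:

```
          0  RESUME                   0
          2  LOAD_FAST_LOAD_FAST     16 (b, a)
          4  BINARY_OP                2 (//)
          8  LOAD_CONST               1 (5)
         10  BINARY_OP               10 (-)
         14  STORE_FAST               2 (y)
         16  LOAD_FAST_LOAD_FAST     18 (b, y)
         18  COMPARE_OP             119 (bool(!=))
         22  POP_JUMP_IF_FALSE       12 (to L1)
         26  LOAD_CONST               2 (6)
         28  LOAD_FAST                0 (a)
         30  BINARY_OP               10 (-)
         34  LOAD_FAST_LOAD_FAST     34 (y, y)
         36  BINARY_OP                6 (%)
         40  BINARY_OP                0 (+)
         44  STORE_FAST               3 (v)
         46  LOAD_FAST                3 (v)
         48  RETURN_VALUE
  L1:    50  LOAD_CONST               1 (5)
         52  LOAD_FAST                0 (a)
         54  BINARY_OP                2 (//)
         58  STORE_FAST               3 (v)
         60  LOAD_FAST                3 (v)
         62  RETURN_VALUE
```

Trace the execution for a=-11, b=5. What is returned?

17

LOAD_FAST_LOAD_FAST b,a → push 5,-11. Stack: [5, -11]
BINARY_OP // → 5 // -11 = -1. Stack: [-1]
LOAD_CONST → push 5. Stack: [-1, 5]
BINARY_OP - → -1 - 5 = -6. Stack: [-6]
STORE_FAST y → y=-6. Stack: []
LOAD_FAST_LOAD_FAST b,y → push 5,-6. Stack: [5, -6]
COMPARE_OP bool(!=) → 5 vs -6 = True. Stack: [True]
POP_JUMP_IF_FALSE → pop True; no jump. Stack: []
LOAD_CONST → push 6. Stack: [6]
LOAD_FAST a → push -11. Stack: [6, -11]
BINARY_OP - → 6 - -11 = 17. Stack: [17]
LOAD_FAST_LOAD_FAST y,y → push -6,-6. Stack: [17, -6, -6]
BINARY_OP % → -6 % -6 = 0. Stack: [17, 0]
BINARY_OP + → 17 + 0 = 17. Stack: [17]
STORE_FAST v → v=17. Stack: []
LOAD_FAST v → push 17. Stack: [17]
RETURN_VALUE → return 17.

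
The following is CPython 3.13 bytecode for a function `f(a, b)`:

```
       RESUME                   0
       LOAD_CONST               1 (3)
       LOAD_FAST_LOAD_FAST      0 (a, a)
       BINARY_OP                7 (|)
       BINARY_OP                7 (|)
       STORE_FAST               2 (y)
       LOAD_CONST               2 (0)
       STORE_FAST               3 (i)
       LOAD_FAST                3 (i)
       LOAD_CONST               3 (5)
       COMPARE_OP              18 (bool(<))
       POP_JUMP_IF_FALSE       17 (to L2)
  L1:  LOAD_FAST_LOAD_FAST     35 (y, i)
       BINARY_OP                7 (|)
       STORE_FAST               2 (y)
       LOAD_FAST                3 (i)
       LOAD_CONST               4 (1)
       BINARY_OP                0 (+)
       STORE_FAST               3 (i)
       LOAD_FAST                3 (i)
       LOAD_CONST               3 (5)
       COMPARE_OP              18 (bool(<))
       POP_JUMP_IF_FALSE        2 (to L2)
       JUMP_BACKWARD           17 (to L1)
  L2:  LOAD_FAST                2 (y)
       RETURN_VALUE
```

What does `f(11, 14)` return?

15

LOAD_CONST → push 3
LOAD_FAST_LOAD_FAST a,a → push 11,11
BINARY_OP | → 11 | 11 = 11
BINARY_OP | → 3 | 11 = 11
STORE_FAST y → y=11
LOAD_CONST → push 0
STORE_FAST i → i=0
LOAD_FAST i → push 0
LOAD_CONST → push 5
COMPARE_OP bool(<) → 0 vs 5 = True
POP_JUMP_IF_FALSE → pop True; no jump
LOAD_FAST_LOAD_FAST y,i → push 11,0
BINARY_OP | → 11 | 0 = 11
STORE_FAST y → y=11
LOAD_FAST i → push 0
LOAD_CONST → push 1
BINARY_OP + → 0 + 1 = 1
STORE_FAST i → i=1
LOAD_FAST i → push 1
LOAD_CONST → push 5
COMPARE_OP bool(<) → 1 vs 5 = True
POP_JUMP_IF_FALSE → pop True; no jump
LOAD_FAST_LOAD_FAST y,i → push 11,1
BINARY_OP | → 11 | 1 = 11
STORE_FAST y → y=11
LOAD_FAST i → push 1
LOAD_CONST → push 1
BINARY_OP + → 1 + 1 = 2
STORE_FAST i → i=2
LOAD_FAST i → push 2
LOAD_CONST → push 5
COMPARE_OP bool(<) → 2 vs 5 = True
POP_JUMP_IF_FALSE → pop True; no jump
LOAD_FAST_LOAD_FAST y,i → push 11,2
BINARY_OP | → 11 | 2 = 11
STORE_FAST y → y=11
LOAD_FAST i → push 2
LOAD_CONST → push 1
BINARY_OP + → 2 + 1 = 3
STORE_FAST i → i=3
LOAD_FAST i → push 3
LOAD_CONST → push 5
COMPARE_OP bool(<) → 3 vs 5 = True
POP_JUMP_IF_FALSE → pop True; no jump
LOAD_FAST_LOAD_FAST y,i → push 11,3
BINARY_OP | → 11 | 3 = 11
STORE_FAST y → y=11
LOAD_FAST i → push 3
LOAD_CONST → push 1
BINARY_OP + → 3 + 1 = 4
STORE_FAST i → i=4
LOAD_FAST i → push 4
LOAD_CONST → push 5
COMPARE_OP bool(<) → 4 vs 5 = True
POP_JUMP_IF_FALSE → pop True; no jump
LOAD_FAST_LOAD_FAST y,i → push 11,4
BINARY_OP | → 11 | 4 = 15
STORE_FAST y → y=15
LOAD_FAST i → push 4
LOAD_CONST → push 1
BINARY_OP + → 4 + 1 = 5
STORE_FAST i → i=5
LOAD_FAST i → push 5
LOAD_CONST → push 5
COMPARE_OP bool(<) → 5 vs 5 = False
POP_JUMP_IF_FALSE → pop False; jump
LOAD_FAST y → push 15
RETURN_VALUE → return 15.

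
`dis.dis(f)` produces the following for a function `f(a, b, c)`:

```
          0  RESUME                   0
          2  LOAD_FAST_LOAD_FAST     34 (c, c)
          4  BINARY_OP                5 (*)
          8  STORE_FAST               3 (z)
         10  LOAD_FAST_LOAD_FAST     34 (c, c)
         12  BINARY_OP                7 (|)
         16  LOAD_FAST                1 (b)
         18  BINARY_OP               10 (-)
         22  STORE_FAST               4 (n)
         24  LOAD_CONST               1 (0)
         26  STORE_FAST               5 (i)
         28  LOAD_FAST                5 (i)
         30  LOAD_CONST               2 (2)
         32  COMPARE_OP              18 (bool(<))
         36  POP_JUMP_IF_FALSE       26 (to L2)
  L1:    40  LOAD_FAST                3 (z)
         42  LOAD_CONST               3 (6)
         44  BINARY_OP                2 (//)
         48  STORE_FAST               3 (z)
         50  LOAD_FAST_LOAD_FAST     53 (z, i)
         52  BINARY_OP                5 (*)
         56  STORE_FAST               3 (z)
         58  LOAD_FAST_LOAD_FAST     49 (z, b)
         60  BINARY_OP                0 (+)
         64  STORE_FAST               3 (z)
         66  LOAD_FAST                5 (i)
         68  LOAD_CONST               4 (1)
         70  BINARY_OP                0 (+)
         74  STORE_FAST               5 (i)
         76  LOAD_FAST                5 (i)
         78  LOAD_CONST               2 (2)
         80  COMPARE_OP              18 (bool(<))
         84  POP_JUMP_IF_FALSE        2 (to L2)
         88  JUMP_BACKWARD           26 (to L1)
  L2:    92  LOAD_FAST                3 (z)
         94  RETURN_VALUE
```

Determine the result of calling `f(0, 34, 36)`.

39

LOAD_FAST_LOAD_FAST c,c → push 36,36. Stack: [36, 36]
BINARY_OP * → 36 * 36 = 1296. Stack: [1296]
STORE_FAST z → z=1296. Stack: []
LOAD_FAST_LOAD_FAST c,c → push 36,36. Stack: [36, 36]
BINARY_OP | → 36 | 36 = 36. Stack: [36]
LOAD_FAST b → push 34. Stack: [36, 34]
BINARY_OP - → 36 - 34 = 2. Stack: [2]
STORE_FAST n → n=2. Stack: []
LOAD_CONST → push 0. Stack: [0]
STORE_FAST i → i=0. Stack: []
LOAD_FAST i → push 0. Stack: [0]
LOAD_CONST → push 2. Stack: [0, 2]
COMPARE_OP bool(<) → 0 vs 2 = True. Stack: [True]
POP_JUMP_IF_FALSE → pop True; no jump. Stack: []
LOAD_FAST z → push 1296. Stack: [1296]
LOAD_CONST → push 6. Stack: [1296, 6]
BINARY_OP // → 1296 // 6 = 216. Stack: [216]
STORE_FAST z → z=216. Stack: []
LOAD_FAST_LOAD_FAST z,i → push 216,0. Stack: [216, 0]
BINARY_OP * → 216 * 0 = 0. Stack: [0]
STORE_FAST z → z=0. Stack: []
LOAD_FAST_LOAD_FAST z,b → push 0,34. Stack: [0, 34]
BINARY_OP + → 0 + 34 = 34. Stack: [34]
STORE_FAST z → z=34. Stack: []
LOAD_FAST i → push 0. Stack: [0]
LOAD_CONST → push 1. Stack: [0, 1]
BINARY_OP + → 0 + 1 = 1. Stack: [1]
STORE_FAST i → i=1. Stack: []
LOAD_FAST i → push 1. Stack: [1]
LOAD_CONST → push 2. Stack: [1, 2]
COMPARE_OP bool(<) → 1 vs 2 = True. Stack: [True]
POP_JUMP_IF_FALSE → pop True; no jump. Stack: []
LOAD_FAST z → push 34. Stack: [34]
LOAD_CONST → push 6. Stack: [34, 6]
BINARY_OP // → 34 // 6 = 5. Stack: [5]
STORE_FAST z → z=5. Stack: []
LOAD_FAST_LOAD_FAST z,i → push 5,1. Stack: [5, 1]
BINARY_OP * → 5 * 1 = 5. Stack: [5]
STORE_FAST z → z=5. Stack: []
LOAD_FAST_LOAD_FAST z,b → push 5,34. Stack: [5, 34]
BINARY_OP + → 5 + 34 = 39. Stack: [39]
STORE_FAST z → z=39. Stack: []
LOAD_FAST i → push 1. Stack: [1]
LOAD_CONST → push 1. Stack: [1, 1]
BINARY_OP + → 1 + 1 = 2. Stack: [2]
STORE_FAST i → i=2. Stack: []
LOAD_FAST i → push 2. Stack: [2]
LOAD_CONST → push 2. Stack: [2, 2]
COMPARE_OP bool(<) → 2 vs 2 = False. Stack: [False]
POP_JUMP_IF_FALSE → pop False; jump. Stack: []
LOAD_FAST z → push 39. Stack: [39]
RETURN_VALUE → return 39.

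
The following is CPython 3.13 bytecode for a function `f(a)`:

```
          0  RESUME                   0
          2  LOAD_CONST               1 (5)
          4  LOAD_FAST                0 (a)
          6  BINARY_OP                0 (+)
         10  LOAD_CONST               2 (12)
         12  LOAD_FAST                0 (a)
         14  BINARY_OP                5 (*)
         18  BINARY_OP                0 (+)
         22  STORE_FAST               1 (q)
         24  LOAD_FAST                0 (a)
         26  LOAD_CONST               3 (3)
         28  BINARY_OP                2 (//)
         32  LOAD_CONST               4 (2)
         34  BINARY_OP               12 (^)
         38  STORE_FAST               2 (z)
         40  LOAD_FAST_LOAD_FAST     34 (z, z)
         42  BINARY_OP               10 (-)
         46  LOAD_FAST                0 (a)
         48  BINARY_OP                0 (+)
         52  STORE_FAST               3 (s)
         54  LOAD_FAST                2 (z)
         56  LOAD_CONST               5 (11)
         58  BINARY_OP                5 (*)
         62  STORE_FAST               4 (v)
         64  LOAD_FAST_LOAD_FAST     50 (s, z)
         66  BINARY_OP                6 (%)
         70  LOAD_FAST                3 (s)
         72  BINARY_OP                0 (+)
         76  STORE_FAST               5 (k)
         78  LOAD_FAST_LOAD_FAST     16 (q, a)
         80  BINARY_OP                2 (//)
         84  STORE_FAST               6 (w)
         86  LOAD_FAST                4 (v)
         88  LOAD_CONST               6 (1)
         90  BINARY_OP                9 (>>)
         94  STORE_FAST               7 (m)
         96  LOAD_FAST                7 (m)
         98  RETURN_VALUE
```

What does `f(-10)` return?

LOAD_CONST → push 5. Stack: [5]
LOAD_FAST a → push -10. Stack: [5, -10]
BINARY_OP + → 5 + -10 = -5. Stack: [-5]
LOAD_CONST → push 12. Stack: [-5, 12]
LOAD_FAST a → push -10. Stack: [-5, 12, -10]
BINARY_OP * → 12 * -10 = -120. Stack: [-5, -120]
BINARY_OP + → -5 + -120 = -125. Stack: [-125]
STORE_FAST q → q=-125. Stack: []
LOAD_FAST a → push -10. Stack: [-10]
LOAD_CONST → push 3. Stack: [-10, 3]
BINARY_OP // → -10 // 3 = -4. Stack: [-4]
LOAD_CONST → push 2. Stack: [-4, 2]
BINARY_OP ^ → -4 ^ 2 = -2. Stack: [-2]
STORE_FAST z → z=-2. Stack: []
LOAD_FAST_LOAD_FAST z,z → push -2,-2. Stack: [-2, -2]
BINARY_OP - → -2 - -2 = 0. Stack: [0]
LOAD_FAST a → push -10. Stack: [0, -10]
BINARY_OP + → 0 + -10 = -10. Stack: [-10]
STORE_FAST s → s=-10. Stack: []
LOAD_FAST z → push -2. Stack: [-2]
LOAD_CONST → push 11. Stack: [-2, 11]
BINARY_OP * → -2 * 11 = -22. Stack: [-22]
STORE_FAST v → v=-22. Stack: []
LOAD_FAST_LOAD_FAST s,z → push -10,-2. Stack: [-10, -2]
BINARY_OP % → -10 % -2 = 0. Stack: [0]
LOAD_FAST s → push -10. Stack: [0, -10]
BINARY_OP + → 0 + -10 = -10. Stack: [-10]
STORE_FAST k → k=-10. Stack: []
LOAD_FAST_LOAD_FAST q,a → push -125,-10. Stack: [-125, -10]
BINARY_OP // → -125 // -10 = 12. Stack: [12]
STORE_FAST w → w=12. Stack: []
LOAD_FAST v → push -22. Stack: [-22]
LOAD_CONST → push 1. Stack: [-22, 1]
BINARY_OP >> → -22 >> 1 = -11. Stack: [-11]
STORE_FAST m → m=-11. Stack: []
LOAD_FAST m → push -11. Stack: [-11]
RETURN_VALUE → return -11.

-11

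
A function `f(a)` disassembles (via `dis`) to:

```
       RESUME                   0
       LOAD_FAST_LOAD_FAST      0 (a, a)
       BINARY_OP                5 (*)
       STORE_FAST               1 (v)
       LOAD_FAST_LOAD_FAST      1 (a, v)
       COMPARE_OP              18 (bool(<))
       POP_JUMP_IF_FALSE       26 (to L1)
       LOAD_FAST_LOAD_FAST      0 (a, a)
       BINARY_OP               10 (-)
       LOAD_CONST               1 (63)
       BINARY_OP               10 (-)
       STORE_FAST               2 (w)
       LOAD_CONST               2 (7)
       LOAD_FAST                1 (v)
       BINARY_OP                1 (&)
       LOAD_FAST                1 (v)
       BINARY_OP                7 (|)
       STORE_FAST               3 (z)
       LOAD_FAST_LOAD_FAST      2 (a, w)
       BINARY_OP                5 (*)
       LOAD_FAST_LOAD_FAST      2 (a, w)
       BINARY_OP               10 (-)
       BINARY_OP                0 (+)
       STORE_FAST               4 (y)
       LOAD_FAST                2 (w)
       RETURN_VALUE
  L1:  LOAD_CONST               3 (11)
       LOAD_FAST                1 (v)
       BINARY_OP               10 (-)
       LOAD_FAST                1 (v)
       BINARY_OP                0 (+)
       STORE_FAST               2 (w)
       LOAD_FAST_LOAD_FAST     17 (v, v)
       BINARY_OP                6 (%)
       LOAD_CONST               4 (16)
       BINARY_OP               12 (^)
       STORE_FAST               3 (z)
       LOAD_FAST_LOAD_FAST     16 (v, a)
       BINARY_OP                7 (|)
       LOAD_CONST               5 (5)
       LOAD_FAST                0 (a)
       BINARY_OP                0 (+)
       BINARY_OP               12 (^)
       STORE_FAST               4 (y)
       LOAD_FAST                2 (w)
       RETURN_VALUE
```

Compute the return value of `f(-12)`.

LOAD_FAST_LOAD_FAST a,a → push -12,-12. Stack: [-12, -12]
BINARY_OP * → -12 * -12 = 144. Stack: [144]
STORE_FAST v → v=144. Stack: []
LOAD_FAST_LOAD_FAST a,v → push -12,144. Stack: [-12, 144]
COMPARE_OP bool(<) → -12 vs 144 = True. Stack: [True]
POP_JUMP_IF_FALSE → pop True; no jump. Stack: []
LOAD_FAST_LOAD_FAST a,a → push -12,-12. Stack: [-12, -12]
BINARY_OP - → -12 - -12 = 0. Stack: [0]
LOAD_CONST → push 63. Stack: [0, 63]
BINARY_OP - → 0 - 63 = -63. Stack: [-63]
STORE_FAST w → w=-63. Stack: []
LOAD_CONST → push 7. Stack: [7]
LOAD_FAST v → push 144. Stack: [7, 144]
BINARY_OP & → 7 & 144 = 0. Stack: [0]
LOAD_FAST v → push 144. Stack: [0, 144]
BINARY_OP | → 0 | 144 = 144. Stack: [144]
STORE_FAST z → z=144. Stack: []
LOAD_FAST_LOAD_FAST a,w → push -12,-63. Stack: [-12, -63]
BINARY_OP * → -12 * -63 = 756. Stack: [756]
LOAD_FAST_LOAD_FAST a,w → push -12,-63. Stack: [756, -12, -63]
BINARY_OP - → -12 - -63 = 51. Stack: [756, 51]
BINARY_OP + → 756 + 51 = 807. Stack: [807]
STORE_FAST y → y=807. Stack: []
LOAD_FAST w → push -63. Stack: [-63]
RETURN_VALUE → return -63.

-63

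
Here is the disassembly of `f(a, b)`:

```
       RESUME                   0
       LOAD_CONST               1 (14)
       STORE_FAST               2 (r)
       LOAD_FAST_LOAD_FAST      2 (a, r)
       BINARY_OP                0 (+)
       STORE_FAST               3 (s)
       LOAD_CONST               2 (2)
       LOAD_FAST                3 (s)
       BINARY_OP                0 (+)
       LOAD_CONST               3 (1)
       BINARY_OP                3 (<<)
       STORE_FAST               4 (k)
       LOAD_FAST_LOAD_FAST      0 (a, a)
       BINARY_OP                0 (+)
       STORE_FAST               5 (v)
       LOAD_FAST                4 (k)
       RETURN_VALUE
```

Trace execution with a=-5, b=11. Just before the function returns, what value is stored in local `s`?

9

LOAD_CONST → push 14. Stack: [14]
STORE_FAST r → r=14. Stack: []
LOAD_FAST_LOAD_FAST a,r → push -5,14. Stack: [-5, 14]
BINARY_OP + → -5 + 14 = 9. Stack: [9]
STORE_FAST s → s=9. Stack: []
LOAD_CONST → push 2. Stack: [2]
LOAD_FAST s → push 9. Stack: [2, 9]
BINARY_OP + → 2 + 9 = 11. Stack: [11]
LOAD_CONST → push 1. Stack: [11, 1]
BINARY_OP << → 11 << 1 = 22. Stack: [22]
STORE_FAST k → k=22. Stack: []
LOAD_FAST_LOAD_FAST a,a → push -5,-5. Stack: [-5, -5]
BINARY_OP + → -5 + -5 = -10. Stack: [-10]
STORE_FAST v → v=-10. Stack: []
LOAD_FAST k → push 22. Stack: [22]
RETURN_VALUE → return 22.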